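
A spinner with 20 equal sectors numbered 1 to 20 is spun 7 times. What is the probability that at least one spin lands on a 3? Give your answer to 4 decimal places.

P(no spin lands on a 3) = (19/20)^7 ≈ 0.6983.
P(at least one) = 1 − 0.6983 = 0.3017.

0.3017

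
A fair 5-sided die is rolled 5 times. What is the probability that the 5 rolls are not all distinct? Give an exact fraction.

P(all 5 different) = 5/5 · 4/5 · ··· · 1/5 = 24/625.
P(at least two equal) = 1 − 24/625 = 601/625.

601/625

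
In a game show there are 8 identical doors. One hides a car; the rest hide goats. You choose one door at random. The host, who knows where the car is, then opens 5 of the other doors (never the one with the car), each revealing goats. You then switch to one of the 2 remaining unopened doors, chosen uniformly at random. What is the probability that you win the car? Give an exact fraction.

Your original door holds the car with probability 1/8, so the other 7 collectively hold it with probability 7/8.
The host can always find 5 empty doors to open, so the reveals don't change that 7/8; it is now spread over the 2 remaining unopened doors.
P(win by switching) = (7/8) · (1/2) = 7/16.

7/16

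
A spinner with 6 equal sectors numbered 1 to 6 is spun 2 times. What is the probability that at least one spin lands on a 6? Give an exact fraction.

P(no spin lands on a 6) = (5/6)^2 = 25/36.
P(at least one) = 1 − 25/36 = 11/36.

11/36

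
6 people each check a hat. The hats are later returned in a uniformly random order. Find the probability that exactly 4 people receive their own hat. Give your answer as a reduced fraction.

Choose which 4 of the 6 are fixed: C(6,4) = 15 ways.
The remaining 2 must have no fixed point: D(2) = 1.
P = 15·1/720 = 1/48.

1/48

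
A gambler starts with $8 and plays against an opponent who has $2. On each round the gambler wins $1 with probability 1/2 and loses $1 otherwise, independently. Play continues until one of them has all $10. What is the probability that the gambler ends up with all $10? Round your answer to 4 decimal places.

0.8000

With a fair step, P(i) = ½P(i−1) + ½P(i+1) with P(0)=0, P(10)=1 has the linear solution P(i) = i/10.
P(8) = 8/10 = 4/5 ≈ 0.8000.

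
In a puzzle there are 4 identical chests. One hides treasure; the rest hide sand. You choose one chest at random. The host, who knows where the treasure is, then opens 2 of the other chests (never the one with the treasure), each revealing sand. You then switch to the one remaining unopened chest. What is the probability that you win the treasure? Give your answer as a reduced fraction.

3/4

Your original chest holds the treasure with probability 1/4, so the other 3 collectively hold it with probability 3/4.
The host can always find 2 empty chests to open, so the reveals don't change that 3/4; it is now spread over the 1 remaining unopened chest.
P(win by switching) = (3/4) · (1/1) = 3/4.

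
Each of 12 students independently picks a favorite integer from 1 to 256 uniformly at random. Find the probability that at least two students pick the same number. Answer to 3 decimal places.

It's easier to compute the probability that all 12 are distinct.
P(all distinct) = 256/256 · 255/256 · ··· · 245/256 ≈ 0.770.
So the probability of at least one match is 1 − 0.770 = 0.230.

0.230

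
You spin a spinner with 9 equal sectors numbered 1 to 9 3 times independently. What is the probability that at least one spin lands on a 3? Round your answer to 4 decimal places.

0.2977

P(no spin lands on a 3) = (8/9)^3 ≈ 0.7023.
P(at least one) = 1 − 0.7023 = 0.2977.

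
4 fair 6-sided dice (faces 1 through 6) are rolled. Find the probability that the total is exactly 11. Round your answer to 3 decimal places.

There are 6^4 = 1296 equally likely outcomes.
The number of ordered 4-tuples from {1,…,6} summing to 11 is 104.
P(sum = 11) = 104/1296 = 13/162 ≈ 0.080.

0.080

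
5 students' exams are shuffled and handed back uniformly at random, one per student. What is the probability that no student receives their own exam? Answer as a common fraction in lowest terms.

This is the derangement probability: permutations of 5 with no fixed point.
D(5) = 5! · (1 − 1/1! + 1/2! − ··· + (−1)^5/5!) = 44.
P = 44/120 = 11/30.

11/30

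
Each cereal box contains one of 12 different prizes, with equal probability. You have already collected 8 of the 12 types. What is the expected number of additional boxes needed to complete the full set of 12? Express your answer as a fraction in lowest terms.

25

Starting from 8 distinct types, each trial gives a new one with probability (12−i)/12 when i types are held, so the wait for the next new type is 12/(12−i).
E = 12/4 + 12/3 + 12/2 + 12/1 = 25.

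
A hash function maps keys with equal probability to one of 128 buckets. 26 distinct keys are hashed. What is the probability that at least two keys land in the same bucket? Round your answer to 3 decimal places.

It's easier to compute the probability that all 26 are distinct.
P(all distinct) = 128/128 · 127/128 · ··· · 103/128 ≈ 0.065.
So the probability of at least one match is 1 − 0.065 = 0.935.

0.935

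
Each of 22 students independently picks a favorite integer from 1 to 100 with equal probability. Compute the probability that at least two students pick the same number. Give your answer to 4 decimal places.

It's easier to compute the probability that all 22 are distinct.
P(all distinct) = 100/100 · 99/100 · ··· · 79/100 ≈ 0.0824.
So the probability of at least one match is 1 − 0.0824 = 0.9176.

0.9176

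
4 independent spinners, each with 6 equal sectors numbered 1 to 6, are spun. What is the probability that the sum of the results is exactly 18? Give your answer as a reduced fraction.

There are 6^4 = 1296 equally likely outcomes.
The number of ordered 4-tuples from {1,…,6} summing to 18 is 80.
P(sum = 18) = 80/1296 = 5/81.

5/81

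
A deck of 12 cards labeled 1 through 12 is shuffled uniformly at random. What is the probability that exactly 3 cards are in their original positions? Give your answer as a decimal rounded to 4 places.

Choose which 3 of the 12 are fixed: C(12,3) = 220 ways.
The remaining 9 must have no fixed point: D(9) = 133496.
P = 220·133496/479001600 = 16687/272160 ≈ 0.0613.

0.0613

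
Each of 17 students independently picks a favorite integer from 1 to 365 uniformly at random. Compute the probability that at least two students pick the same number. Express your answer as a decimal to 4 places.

It's easier to compute the probability that all 17 are distinct.
P(all distinct) = 365/365 · 364/365 · ··· · 349/365 ≈ 0.6850.
So the probability of at least one match is 1 − 0.6850 = 0.3150.

0.3150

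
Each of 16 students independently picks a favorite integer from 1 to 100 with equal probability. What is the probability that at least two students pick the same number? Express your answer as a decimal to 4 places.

0.7184

It's easier to compute the probability that all 16 are distinct.
P(all distinct) = 100/100 · 99/100 · ··· · 85/100 ≈ 0.2816.
So the probability of at least one match is 1 − 0.2816 = 0.7184.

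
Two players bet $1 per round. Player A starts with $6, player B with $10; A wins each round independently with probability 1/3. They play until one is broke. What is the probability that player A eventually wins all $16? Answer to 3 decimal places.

Let r = q/p = (2/3)/(1/3) = 2. The recurrence P(i) = p·P(i+1) + q·P(i−1) with P(0)=0, P(16)=1 gives P(i) = (1 − r^i)/(1 − r^16).
P(6) = (1 − (2)^6) / (1 − (2)^16) = 21/21845 ≈ 0.001.

0.001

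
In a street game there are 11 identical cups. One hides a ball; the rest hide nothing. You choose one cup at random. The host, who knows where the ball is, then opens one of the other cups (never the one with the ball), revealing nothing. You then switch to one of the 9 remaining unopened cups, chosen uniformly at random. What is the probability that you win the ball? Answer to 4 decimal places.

0.1010

Your original cup holds the ball with probability 1/11, so the other 10 collectively hold it with probability 10/11.
The host can always find an empty cup to open, so this doesn't change that 10/11; it is now spread over the 9 remaining unopened cups.
P(win by switching) = (10/11) · (1/9) = 10/99 ≈ 0.1010.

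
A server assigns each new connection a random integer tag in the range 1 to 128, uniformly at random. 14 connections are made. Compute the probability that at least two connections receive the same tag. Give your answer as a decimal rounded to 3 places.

0.522

It's easier to compute the probability that all 14 are distinct.
P(all distinct) = 128/128 · 127/128 · ··· · 115/128 ≈ 0.478.
So the probability of at least one match is 1 − 0.478 = 0.522.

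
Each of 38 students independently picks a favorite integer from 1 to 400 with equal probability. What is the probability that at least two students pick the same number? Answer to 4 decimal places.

0.8372

It's easier to compute the probability that all 38 are distinct.
P(all distinct) = 400/400 · 399/400 · ··· · 363/400 ≈ 0.1628.
So the probability of at least one match is 1 − 0.1628 = 0.8372.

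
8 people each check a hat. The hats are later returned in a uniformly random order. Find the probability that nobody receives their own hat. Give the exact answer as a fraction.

2119/5760

This is the derangement probability: permutations of 8 with no fixed point.
D(8) = 8! · (1 − 1/1! + 1/2! − ··· + (−1)^8/8!) = 14833.
P = 14833/40320 = 2119/5760.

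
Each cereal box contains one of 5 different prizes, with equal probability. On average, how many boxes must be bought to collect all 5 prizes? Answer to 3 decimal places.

After i distinct types are collected, each trial gives a new one with probability (5−i)/5, so the expected wait for the next new type is 5/(5−i).
E = 5/5 + 5/4 + 5/3 + 5/2 + 5/1 = 137/12 ≈ 11.417.

11.417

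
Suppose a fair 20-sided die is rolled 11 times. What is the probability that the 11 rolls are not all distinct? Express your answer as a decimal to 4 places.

0.9673

P(all 11 different) = 20/20 · 19/20 · ··· · 10/20 ≈ 0.0327.
P(at least two equal) = 1 − 0.0327 = 0.9673.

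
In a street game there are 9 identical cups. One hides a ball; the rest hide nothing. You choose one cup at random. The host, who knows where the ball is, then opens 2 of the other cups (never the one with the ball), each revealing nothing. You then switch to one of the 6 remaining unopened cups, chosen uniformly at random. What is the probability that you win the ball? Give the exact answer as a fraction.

4/27

Your original cup holds the ball with probability 1/9, so the other 8 collectively hold it with probability 8/9.
The host can always find 2 empty cups to open, so the reveals don't change that 8/9; it is now spread over the 6 remaining unopened cups.
P(win by switching) = (8/9) · (1/6) = 4/27.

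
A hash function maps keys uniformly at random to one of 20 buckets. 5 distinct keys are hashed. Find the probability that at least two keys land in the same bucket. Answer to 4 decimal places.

0.4186

It's easier to compute the probability that all 5 are distinct.
P(all distinct) = 20/20 · 19/20 · ··· · 16/20 ≈ 0.5814.
So the probability of at least one match is 1 − 0.5814 = 0.4186.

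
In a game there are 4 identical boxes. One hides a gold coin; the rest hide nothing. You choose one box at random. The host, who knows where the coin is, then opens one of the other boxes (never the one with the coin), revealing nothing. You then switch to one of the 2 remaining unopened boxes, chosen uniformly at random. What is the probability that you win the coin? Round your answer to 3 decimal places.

0.375

Your original box holds the coin with probability 1/4, so the other 3 collectively hold it with probability 3/4.
The host can always find an empty box to open, so this doesn't change that 3/4; it is now spread over the 2 remaining unopened boxes.
P(win by switching) = (3/4) · (1/2) = 3/8 ≈ 0.375.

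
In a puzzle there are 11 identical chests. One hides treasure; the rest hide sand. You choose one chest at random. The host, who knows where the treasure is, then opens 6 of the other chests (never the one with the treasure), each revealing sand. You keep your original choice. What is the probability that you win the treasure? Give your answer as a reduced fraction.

1/11

The host can always open 6 empty chests regardless of your choice, so the reveals give no information about your original chest.
P(win by staying) = 1/11.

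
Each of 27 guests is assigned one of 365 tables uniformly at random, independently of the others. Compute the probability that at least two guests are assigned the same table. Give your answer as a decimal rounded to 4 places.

It's easier to compute the probability that all 27 are distinct.
P(all distinct) = 365/365 · 364/365 · ··· · 339/365 ≈ 0.3731.
So the probability of at least one match is 1 − 0.3731 = 0.6269.

0.6269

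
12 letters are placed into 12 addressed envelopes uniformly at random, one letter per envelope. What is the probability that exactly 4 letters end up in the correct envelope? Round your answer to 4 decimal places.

0.0153

Choose which 4 of the 12 are fixed: C(12,4) = 495 ways.
The remaining 8 must have no fixed point: D(8) = 14833.
P = 495·14833/479001600 = 2119/138240 ≈ 0.0153.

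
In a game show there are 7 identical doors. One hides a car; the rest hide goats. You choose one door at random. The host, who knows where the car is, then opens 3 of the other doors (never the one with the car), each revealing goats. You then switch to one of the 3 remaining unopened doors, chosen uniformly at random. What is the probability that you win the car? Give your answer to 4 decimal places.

0.2857

Your original door holds the car with probability 1/7, so the other 6 collectively hold it with probability 6/7.
The host can always find 3 empty doors to open, so the reveals don't change that 6/7; it is now spread over the 3 remaining unopened doors.
P(win by switching) = (6/7) · (1/3) = 2/7 ≈ 0.2857.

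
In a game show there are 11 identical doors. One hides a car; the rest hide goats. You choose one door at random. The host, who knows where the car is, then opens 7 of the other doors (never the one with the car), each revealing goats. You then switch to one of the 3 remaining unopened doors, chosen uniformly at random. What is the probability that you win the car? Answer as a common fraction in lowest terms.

10/33

Your original door holds the car with probability 1/11, so the other 10 collectively hold it with probability 10/11.
The host can always find 7 empty doors to open, so the reveals don't change that 10/11; it is now spread over the 3 remaining unopened doors.
P(win by switching) = (10/11) · (1/3) = 10/33.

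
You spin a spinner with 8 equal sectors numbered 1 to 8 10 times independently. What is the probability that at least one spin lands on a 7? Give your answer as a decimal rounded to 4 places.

0.7369

P(no spin lands on a 7) = (7/8)^10 ≈ 0.2631.
P(at least one) = 1 − 0.2631 = 0.7369.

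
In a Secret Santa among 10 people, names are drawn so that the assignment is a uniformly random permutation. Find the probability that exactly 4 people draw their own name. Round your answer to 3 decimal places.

Choose which 4 of the 10 are fixed: C(10,4) = 210 ways.
The remaining 6 must have no fixed point: D(6) = 265.
P = 210·265/3628800 = 53/3456 ≈ 0.015.

0.015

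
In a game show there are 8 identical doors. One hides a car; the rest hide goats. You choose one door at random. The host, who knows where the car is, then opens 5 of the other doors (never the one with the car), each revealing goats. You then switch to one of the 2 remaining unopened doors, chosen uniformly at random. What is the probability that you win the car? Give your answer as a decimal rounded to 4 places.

Your original door holds the car with probability 1/8, so the other 7 collectively hold it with probability 7/8.
The host can always find 5 empty doors to open, so the reveals don't change that 7/8; it is now spread over the 2 remaining unopened doors.
P(win by switching) = (7/8) · (1/2) = 7/16 ≈ 0.4375.

0.4375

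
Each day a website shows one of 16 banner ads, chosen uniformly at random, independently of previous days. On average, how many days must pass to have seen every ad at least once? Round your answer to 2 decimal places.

54.09

After i distinct types are collected, each trial gives a new one with probability (16−i)/16, so the expected wait for the next new type is 16/(16−i).
E = 16/16 + 16/15 + 16/14 + 16/13 + 16/12 + 16/11 + 16/10 + 16/9 + 16/8 + 16/7 + 16/6 + 16/5 + 16/4 + 16/3 + 16/2 + 16/1 = 2436559/45045 ≈ 54.09.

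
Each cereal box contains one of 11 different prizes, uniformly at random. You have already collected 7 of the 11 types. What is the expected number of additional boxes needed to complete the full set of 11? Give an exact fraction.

Starting from 7 distinct types, each trial gives a new one with probability (11−i)/11 when i types are held, so the wait for the next new type is 11/(11−i).
E = 11/4 + 11/3 + 11/2 + 11/1 = 275/12.

275/12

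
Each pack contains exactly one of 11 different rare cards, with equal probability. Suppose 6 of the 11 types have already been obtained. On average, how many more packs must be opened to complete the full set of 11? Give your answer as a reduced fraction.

1507/60

Starting from 6 distinct types, each trial gives a new one with probability (11−i)/11 when i types are held, so the wait for the next new type is 11/(11−i).
E = 11/5 + 11/4 + 11/3 + 11/2 + 11/1 = 1507/60.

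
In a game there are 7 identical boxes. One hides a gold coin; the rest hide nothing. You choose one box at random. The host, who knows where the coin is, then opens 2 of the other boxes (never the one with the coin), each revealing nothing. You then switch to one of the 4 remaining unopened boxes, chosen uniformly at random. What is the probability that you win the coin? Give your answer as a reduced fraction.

3/14

Your original box holds the coin with probability 1/7, so the other 6 collectively hold it with probability 6/7.
The host can always find 2 empty boxes to open, so the reveals don't change that 6/7; it is now spread over the 4 remaining unopened boxes.
P(win by switching) = (6/7) · (1/4) = 3/14.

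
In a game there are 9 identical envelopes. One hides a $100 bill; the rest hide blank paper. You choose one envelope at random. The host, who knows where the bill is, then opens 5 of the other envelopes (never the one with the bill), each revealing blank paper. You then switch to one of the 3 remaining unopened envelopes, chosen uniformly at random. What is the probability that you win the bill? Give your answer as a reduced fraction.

Your original envelope holds the bill with probability 1/9, so the other 8 collectively hold it with probability 8/9.
The host can always find 5 empty envelopes to open, so the reveals don't change that 8/9; it is now spread over the 3 remaining unopened envelopes.
P(win by switching) = (8/9) · (1/3) = 8/27.

8/27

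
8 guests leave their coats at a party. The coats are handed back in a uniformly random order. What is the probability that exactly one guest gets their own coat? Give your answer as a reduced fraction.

103/280

Choose which one is fixed: C(8,1) = 8 ways.
The remaining 7 must have no fixed point: D(7) = 1854.
P = 8·1854/40320 = 103/280.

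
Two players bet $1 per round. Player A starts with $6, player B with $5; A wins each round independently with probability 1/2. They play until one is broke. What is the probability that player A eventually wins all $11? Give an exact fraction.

6/11

With a fair step, P(i) = ½P(i−1) + ½P(i+1) with P(0)=0, P(11)=1 has the linear solution P(i) = i/11.
P(6) = 6/11.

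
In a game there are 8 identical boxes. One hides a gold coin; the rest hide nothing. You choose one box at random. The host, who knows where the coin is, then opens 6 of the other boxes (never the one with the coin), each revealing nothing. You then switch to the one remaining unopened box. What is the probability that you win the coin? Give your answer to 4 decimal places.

0.8750

Your original box holds the coin with probability 1/8, so the other 7 collectively hold it with probability 7/8.
The host can always find 6 empty boxes to open, so the reveals don't change that 7/8; it is now spread over the 1 remaining unopened box.
P(win by switching) = (7/8) · (1/1) = 7/8 ≈ 0.8750.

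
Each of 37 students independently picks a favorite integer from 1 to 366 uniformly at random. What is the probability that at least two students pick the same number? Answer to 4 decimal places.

It's easier to compute the probability that all 37 are distinct.
P(all distinct) = 366/366 · 365/366 · ··· · 330/366 ≈ 0.1521.
So the probability of at least one match is 1 − 0.1521 = 0.8479.

0.8479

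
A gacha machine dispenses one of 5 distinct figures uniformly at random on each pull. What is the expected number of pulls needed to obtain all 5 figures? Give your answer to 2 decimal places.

After i distinct types are collected, each trial gives a new one with probability (5−i)/5, so the expected wait for the next new type is 5/(5−i).
E = 5/5 + 5/4 + 5/3 + 5/2 + 5/1 = 137/12 ≈ 11.42.

11.42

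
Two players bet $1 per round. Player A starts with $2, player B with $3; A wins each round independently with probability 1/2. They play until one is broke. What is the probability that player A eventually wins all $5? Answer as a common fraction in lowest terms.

With a fair step, P(i) = ½P(i−1) + ½P(i+1) with P(0)=0, P(5)=1 has the linear solution P(i) = i/5.
P(2) = 2/5.

2/5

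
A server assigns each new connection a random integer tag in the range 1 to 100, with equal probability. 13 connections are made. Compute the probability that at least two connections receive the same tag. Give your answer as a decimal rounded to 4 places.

It's easier to compute the probability that all 13 are distinct.
P(all distinct) = 100/100 · 99/100 · ··· · 88/100 ≈ 0.4428.
So the probability of at least one match is 1 − 0.4428 = 0.5572.

0.5572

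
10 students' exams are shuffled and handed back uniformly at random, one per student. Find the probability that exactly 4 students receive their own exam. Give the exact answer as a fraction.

Choose which 4 of the 10 are fixed: C(10,4) = 210 ways.
The remaining 6 must have no fixed point: D(6) = 265.
P = 210·265/3628800 = 53/3456.

53/3456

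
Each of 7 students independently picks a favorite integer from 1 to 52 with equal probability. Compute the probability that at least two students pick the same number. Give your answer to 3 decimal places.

0.344

It's easier to compute the probability that all 7 are distinct.
P(all distinct) = 52/52 · 51/52 · ··· · 46/52 ≈ 0.656.
So the probability of at least one match is 1 − 0.656 = 0.344.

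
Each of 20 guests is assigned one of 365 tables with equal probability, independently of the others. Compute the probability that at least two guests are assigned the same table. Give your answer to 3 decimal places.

0.411

It's easier to compute the probability that all 20 are distinct.
P(all distinct) = 365/365 · 364/365 · ··· · 346/365 ≈ 0.589.
So the probability of at least one match is 1 − 0.589 = 0.411.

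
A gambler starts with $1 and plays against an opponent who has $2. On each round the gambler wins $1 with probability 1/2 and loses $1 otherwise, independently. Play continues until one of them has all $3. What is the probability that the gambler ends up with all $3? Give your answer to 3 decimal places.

With a fair step, P(i) = ½P(i−1) + ½P(i+1) with P(0)=0, P(3)=1 has the linear solution P(i) = i/3.
P(1) = 1/3 ≈ 0.333.

0.333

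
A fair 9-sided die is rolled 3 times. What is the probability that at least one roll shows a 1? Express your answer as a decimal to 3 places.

0.298

P(no roll shows a 1) = (8/9)^3 ≈ 0.702.
P(at least one) = 1 − 0.702 = 0.298.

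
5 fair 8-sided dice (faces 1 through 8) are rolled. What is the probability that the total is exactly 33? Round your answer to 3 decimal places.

0.010

There are 8^5 = 32768 equally likely outcomes.
The number of ordered 5-tuples from {1,…,8} summing to 33 is 330.
P(sum = 33) = 330/32768 = 165/16384 ≈ 0.010.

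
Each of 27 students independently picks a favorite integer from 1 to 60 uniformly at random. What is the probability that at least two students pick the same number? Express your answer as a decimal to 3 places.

0.999

It's easier to compute the probability that all 27 are distinct.
P(all distinct) = 60/60 · 59/60 · ··· · 34/60 ≈ 0.001.
So the probability of at least one match is 1 − 0.001 = 0.999.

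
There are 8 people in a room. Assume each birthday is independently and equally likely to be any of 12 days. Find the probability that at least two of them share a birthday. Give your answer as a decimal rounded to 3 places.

It's easier to compute the probability that all 8 are distinct.
P(all distinct) = 12/12 · 11/12 · ··· · 5/12 ≈ 0.046.
So the probability of at least one match is 1 − 0.046 = 0.954.

0.954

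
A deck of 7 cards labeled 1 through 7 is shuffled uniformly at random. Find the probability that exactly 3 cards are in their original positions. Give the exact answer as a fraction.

Choose which 3 of the 7 are fixed: C(7,3) = 35 ways.
The remaining 4 must have no fixed point: D(4) = 9.
P = 35·9/5040 = 1/16.

1/16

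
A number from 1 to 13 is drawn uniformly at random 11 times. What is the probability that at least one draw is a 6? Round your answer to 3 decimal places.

P(no draw is a 6) = (12/13)^11 ≈ 0.415.
P(at least one) = 1 − 0.415 = 0.585.

0.585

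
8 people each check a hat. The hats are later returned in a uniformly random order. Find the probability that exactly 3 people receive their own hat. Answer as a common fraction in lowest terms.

11/180

Choose which 3 of the 8 are fixed: C(8,3) = 56 ways.
The remaining 5 must have no fixed point: D(5) = 44.
P = 56·44/40320 = 11/180.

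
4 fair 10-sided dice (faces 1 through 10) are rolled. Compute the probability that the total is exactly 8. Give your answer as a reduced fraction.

There are 10^4 = 10000 equally likely outcomes.
The number of ordered 4-tuples from {1,…,10} summing to 8 is 35.
P(sum = 8) = 35/10000 = 7/2000.

7/2000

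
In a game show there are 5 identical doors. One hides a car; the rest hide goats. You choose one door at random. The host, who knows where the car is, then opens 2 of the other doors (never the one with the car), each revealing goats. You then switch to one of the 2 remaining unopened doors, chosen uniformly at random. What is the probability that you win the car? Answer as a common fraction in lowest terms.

2/5

Your original door holds the car with probability 1/5, so the other 4 collectively hold it with probability 4/5.
The host can always find 2 empty doors to open, so the reveals don't change that 4/5; it is now spread over the 2 remaining unopened doors.
P(win by switching) = (4/5) · (1/2) = 2/5.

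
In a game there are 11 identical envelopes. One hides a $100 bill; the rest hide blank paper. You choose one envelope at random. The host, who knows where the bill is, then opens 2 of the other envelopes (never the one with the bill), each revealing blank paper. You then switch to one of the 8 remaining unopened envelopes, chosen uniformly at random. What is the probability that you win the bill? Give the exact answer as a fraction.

5/44

Your original envelope holds the bill with probability 1/11, so the other 10 collectively hold it with probability 10/11.
The host can always find 2 empty envelopes to open, so the reveals don't change that 10/11; it is now spread over the 8 remaining unopened envelopes.
P(win by switching) = (10/11) · (1/8) = 5/44.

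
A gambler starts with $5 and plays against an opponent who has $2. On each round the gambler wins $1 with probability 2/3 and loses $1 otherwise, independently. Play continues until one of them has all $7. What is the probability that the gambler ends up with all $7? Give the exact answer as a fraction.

Let r = q/p = (1/3)/(2/3) = 1/2. The recurrence P(i) = p·P(i+1) + q·P(i−1) with P(0)=0, P(7)=1 gives P(i) = (1 − r^i)/(1 − r^7).
P(5) = (1 − (1/2)^5) / (1 − (1/2)^7) = 124/127.

124/127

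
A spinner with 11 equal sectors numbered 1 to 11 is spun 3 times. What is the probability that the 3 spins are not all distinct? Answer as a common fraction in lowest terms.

31/121

P(all 3 different) = 11/11 · 10/11 · ··· · 9/11 = 90/121.
P(at least two equal) = 1 − 90/121 = 31/121.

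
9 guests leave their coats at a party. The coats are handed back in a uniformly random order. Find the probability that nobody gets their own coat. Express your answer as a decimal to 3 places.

This is the derangement probability: permutations of 9 with no fixed point.
D(9) = 9! · (1 − 1/1! + 1/2! − ··· + (−1)^9/9!) = 133496.
P = 133496/362880 = 16687/45360 ≈ 0.368.

0.368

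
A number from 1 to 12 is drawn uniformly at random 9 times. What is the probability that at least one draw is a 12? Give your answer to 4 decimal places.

0.5430

P(no draw is a 12) = (11/12)^9 ≈ 0.4570.
P(at least one) = 1 − 0.4570 = 0.5430.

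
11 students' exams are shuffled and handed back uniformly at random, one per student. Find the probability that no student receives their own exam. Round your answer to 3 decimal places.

0.368

This is the derangement probability: permutations of 11 with no fixed point.
D(11) = 11! · (1 − 1/1! + 1/2! − ··· + (−1)^11/11!) = 14684570.
P = 14684570/39916800 = 1468457/3991680 ≈ 0.368.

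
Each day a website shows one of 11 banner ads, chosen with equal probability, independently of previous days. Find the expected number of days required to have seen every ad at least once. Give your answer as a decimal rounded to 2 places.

After i distinct types are collected, each trial gives a new one with probability (11−i)/11, so the expected wait for the next new type is 11/(11−i).
E = 11/11 + 11/10 + 11/9 + 11/8 + 11/7 + 11/6 + 11/5 + 11/4 + 11/3 + 11/2 + 11/1 = 83711/2520 ≈ 33.22.

33.22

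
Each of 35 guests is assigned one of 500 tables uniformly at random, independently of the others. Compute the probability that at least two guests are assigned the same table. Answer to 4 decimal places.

It's easier to compute the probability that all 35 are distinct.
P(all distinct) = 500/500 · 499/500 · ··· · 466/500 ≈ 0.2957.
So the probability of at least one match is 1 − 0.2957 = 0.7043.

0.7043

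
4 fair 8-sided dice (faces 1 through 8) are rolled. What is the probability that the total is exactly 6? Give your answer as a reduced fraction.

5/2048

There are 8^4 = 4096 equally likely outcomes.
The number of ordered 4-tuples from {1,…,8} summing to 6 is 10.
P(sum = 6) = 10/4096 = 5/2048.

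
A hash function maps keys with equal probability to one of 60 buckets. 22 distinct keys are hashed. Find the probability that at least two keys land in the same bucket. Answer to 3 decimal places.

0.988

It's easier to compute the probability that all 22 are distinct.
P(all distinct) = 60/60 · 59/60 · ··· · 39/60 ≈ 0.012.
So the probability of at least one match is 1 − 0.012 = 0.988.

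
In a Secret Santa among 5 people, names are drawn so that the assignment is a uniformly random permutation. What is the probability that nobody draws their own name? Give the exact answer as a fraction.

11/30

This is the derangement probability: permutations of 5 with no fixed point.
D(5) = 5! · (1 − 1/1! + 1/2! − ··· + (−1)^5/5!) = 44.
P = 44/120 = 11/30.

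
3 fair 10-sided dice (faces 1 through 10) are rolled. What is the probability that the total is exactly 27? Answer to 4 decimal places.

0.0100

There are 10^3 = 1000 equally likely outcomes.
The number of ordered 3-tuples from {1,…,10} summing to 27 is 10.
P(sum = 27) = 10/1000 = 1/100 ≈ 0.0100.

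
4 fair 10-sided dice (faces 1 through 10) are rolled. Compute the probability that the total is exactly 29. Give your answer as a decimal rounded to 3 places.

There are 10^4 = 10000 equally likely outcomes.
The number of ordered 4-tuples from {1,…,10} summing to 29 is 348.
P(sum = 29) = 348/10000 = 87/2500 ≈ 0.035.

0.035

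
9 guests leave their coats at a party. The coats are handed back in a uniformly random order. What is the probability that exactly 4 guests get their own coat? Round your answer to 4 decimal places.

0.0153

Choose which 4 of the 9 are fixed: C(9,4) = 126 ways.
The remaining 5 must have no fixed point: D(5) = 44.
P = 126·44/362880 = 11/720 ≈ 0.0153.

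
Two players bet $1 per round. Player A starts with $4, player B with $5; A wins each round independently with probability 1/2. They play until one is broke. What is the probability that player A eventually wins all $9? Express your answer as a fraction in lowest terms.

With a fair step, P(i) = ½P(i−1) + ½P(i+1) with P(0)=0, P(9)=1 has the linear solution P(i) = i/9.
P(4) = 4/9.

4/9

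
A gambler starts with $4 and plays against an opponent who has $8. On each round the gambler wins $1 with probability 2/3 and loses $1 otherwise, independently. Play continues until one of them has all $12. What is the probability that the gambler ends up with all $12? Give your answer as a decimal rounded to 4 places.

Let r = q/p = (1/3)/(2/3) = 1/2. The recurrence P(i) = p·P(i+1) + q·P(i−1) with P(0)=0, P(12)=1 gives P(i) = (1 − r^i)/(1 − r^12).
P(4) = (1 − (1/2)^4) / (1 − (1/2)^12) = 256/273 ≈ 0.9377.

0.9377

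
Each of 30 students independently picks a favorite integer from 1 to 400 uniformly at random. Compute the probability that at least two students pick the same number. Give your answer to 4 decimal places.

0.6722

It's easier to compute the probability that all 30 are distinct.
P(all distinct) = 400/400 · 399/400 · ··· · 371/400 ≈ 0.3278.
So the probability of at least one match is 1 − 0.3278 = 0.6722.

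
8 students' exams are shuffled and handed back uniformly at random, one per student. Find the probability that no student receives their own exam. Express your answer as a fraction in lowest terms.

2119/5760

This is the derangement probability: permutations of 8 with no fixed point.
D(8) = 8! · (1 − 1/1! + 1/2! − ··· + (−1)^8/8!) = 14833.
P = 14833/40320 = 2119/5760.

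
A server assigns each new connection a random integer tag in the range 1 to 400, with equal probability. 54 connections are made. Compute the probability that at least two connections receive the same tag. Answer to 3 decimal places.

It's easier to compute the probability that all 54 are distinct.
P(all distinct) = 400/400 · 399/400 · ··· · 347/400 ≈ 0.024.
So the probability of at least one match is 1 − 0.024 = 0.976.

0.976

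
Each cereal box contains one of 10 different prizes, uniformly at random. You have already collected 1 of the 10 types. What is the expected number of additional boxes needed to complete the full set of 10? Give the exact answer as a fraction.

Starting from 1 distinct type, each trial gives a new one with probability (10−i)/10 when i types are held, so the wait for the next new type is 10/(10−i).
E = 10/9 + 10/8 + 10/7 + 10/6 + 10/5 + 10/4 + 10/3 + 10/2 + 10/1 = 7129/252.

7129/252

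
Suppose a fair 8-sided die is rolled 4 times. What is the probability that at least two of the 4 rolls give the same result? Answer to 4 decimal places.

P(all 4 different) = 8/8 · 7/8 · ··· · 5/8 ≈ 0.4102.
P(at least two equal) = 1 − 0.4102 = 0.5898.

0.5898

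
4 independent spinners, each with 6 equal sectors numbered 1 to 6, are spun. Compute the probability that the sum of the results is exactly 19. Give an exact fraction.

There are 6^4 = 1296 equally likely outcomes.
The number of ordered 4-tuples from {1,…,6} summing to 19 is 56.
P(sum = 19) = 56/1296 = 7/162.

7/162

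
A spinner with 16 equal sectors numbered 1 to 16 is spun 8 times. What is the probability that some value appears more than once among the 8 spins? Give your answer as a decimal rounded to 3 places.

0.879

P(all 8 different) = 16/16 · 15/16 · ··· · 9/16 ≈ 0.121.
P(at least two equal) = 1 − 0.121 = 0.879.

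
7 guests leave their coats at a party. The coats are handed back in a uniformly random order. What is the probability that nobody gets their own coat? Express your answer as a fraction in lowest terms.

103/280

This is the derangement probability: permutations of 7 with no fixed point.
D(7) = 7! · (1 − 1/1! + 1/2! − ··· + (−1)^7/7!) = 1854.
P = 1854/5040 = 103/280.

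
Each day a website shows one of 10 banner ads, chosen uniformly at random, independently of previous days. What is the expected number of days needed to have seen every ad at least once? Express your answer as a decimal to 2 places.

29.29

After i distinct types are collected, each trial gives a new one with probability (10−i)/10, so the expected wait for the next new type is 10/(10−i).
E = 10/10 + 10/9 + 10/8 + 10/7 + 10/6 + 10/5 + 10/4 + 10/3 + 10/2 + 10/1 = 7381/252 ≈ 29.29.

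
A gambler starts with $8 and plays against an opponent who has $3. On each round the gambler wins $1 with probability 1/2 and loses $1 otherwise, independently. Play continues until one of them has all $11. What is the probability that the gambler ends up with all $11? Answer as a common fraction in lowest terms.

8/11

With a fair step, P(i) = ½P(i−1) + ½P(i+1) with P(0)=0, P(11)=1 has the linear solution P(i) = i/11.
P(8) = 8/11.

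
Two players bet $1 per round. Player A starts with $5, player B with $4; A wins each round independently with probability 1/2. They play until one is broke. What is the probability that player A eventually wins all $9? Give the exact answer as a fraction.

5/9

With a fair step, P(i) = ½P(i−1) + ½P(i+1) with P(0)=0, P(9)=1 has the linear solution P(i) = i/9.
P(5) = 5/9.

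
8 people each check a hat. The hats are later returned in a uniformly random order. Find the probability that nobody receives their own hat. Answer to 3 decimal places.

This is the derangement probability: permutations of 8 with no fixed point.
D(8) = 8! · (1 − 1/1! + 1/2! − ··· + (−1)^8/8!) = 14833.
P = 14833/40320 = 2119/5760 ≈ 0.368.

0.368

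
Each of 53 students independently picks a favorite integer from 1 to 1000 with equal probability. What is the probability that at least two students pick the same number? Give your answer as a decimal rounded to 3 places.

It's easier to compute the probability that all 53 are distinct.
P(all distinct) = 1000/1000 · 999/1000 · ··· · 948/1000 ≈ 0.246.
So the probability of at least one match is 1 − 0.246 = 0.754.

0.754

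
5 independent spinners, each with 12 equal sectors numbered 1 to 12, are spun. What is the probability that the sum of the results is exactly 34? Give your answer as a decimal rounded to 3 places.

There are 12^5 = 248832 equally likely outcomes.
The number of ordered 5-tuples from {1,…,12} summing to 34 is 12255.
P(sum = 34) = 12255/248832 = 4085/82944 ≈ 0.049.

0.049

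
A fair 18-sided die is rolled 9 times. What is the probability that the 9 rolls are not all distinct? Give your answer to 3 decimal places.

P(all 9 different) = 18/18 · 17/18 · ··· · 10/18 ≈ 0.089.
P(at least two equal) = 1 − 0.089 = 0.911.

0.911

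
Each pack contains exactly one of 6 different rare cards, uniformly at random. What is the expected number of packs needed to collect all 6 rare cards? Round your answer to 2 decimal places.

14.70

After i distinct types are collected, each trial gives a new one with probability (6−i)/6, so the expected wait for the next new type is 6/(6−i).
E = 6/6 + 6/5 + 6/4 + 6/3 + 6/2 + 6/1 = 147/10 ≈ 14.70.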